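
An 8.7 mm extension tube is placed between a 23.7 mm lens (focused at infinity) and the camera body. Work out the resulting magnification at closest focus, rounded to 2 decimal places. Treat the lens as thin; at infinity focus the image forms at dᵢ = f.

0.37×

The tube moves the image plane from f to f + e, so dᵢ = 23.7 + 8.7 = 32.4 mm. Focus is achieved when 1/f = 1/dₒ + 1/dᵢ, giving dₒ = 1/(1/f − 1/(f+e)).
Magnification m = dᵢ/dₒ = (f+e)·(1/f − 1/(f+e)) = e/f = 8.7/23.7 ≈ 0.3671.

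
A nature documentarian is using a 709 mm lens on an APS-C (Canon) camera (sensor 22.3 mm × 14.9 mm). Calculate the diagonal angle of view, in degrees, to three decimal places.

2.167°

Sensor diagonal = √(22.3² + 14.9²) = √719.3000 ≈ 26.8198 mm.
Angle of view α = 2·arctan(d/2f) with d = 26.8198 mm and f = 709 mm.
d/2f = 0.01891; arctan(0.01891) ≈ 1.0836°, so α ≈ 2.1671°.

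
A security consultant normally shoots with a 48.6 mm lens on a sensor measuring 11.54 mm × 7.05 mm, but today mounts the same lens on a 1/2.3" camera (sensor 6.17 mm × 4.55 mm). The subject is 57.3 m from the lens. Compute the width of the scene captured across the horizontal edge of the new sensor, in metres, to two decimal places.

7.27 m

The focal length stays 48.6 mm; the relevant sensor dimension is now w = 6.17 mm. Object distance dₒ = 57.3 m = 57300 mm.
Thin-lens field width W = w·(dₒ − f)/f = 6.17 × (57300 − 48.6)/48.6 ≈ 7268.336 mm = 7.26834 m.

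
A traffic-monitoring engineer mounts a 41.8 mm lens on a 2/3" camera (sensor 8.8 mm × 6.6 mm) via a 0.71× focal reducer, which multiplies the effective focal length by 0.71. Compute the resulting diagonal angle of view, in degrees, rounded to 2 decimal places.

21.00°

Effective focal length f = 41.8 × 0.71 = 29.678 mm.
Sensor diagonal = √(8.8² + 6.6²) = √121.0000 ≈ 11.0000 mm.
α = 2·arctan(11.000 / (2 × 29.678)) = 2·arctan(0.18532) ≈ 20.9982°.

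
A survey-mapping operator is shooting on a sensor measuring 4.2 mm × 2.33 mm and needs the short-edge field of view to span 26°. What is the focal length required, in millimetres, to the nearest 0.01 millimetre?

5.05 mm

From α = 2·arctan(h/2f) we get f = h / (2·tan(α/2)).
With h = 2.33 mm and α/2 = 13°, tan(α/2) ≈ 0.23087, so f ≈ 2.33 / 0.46174 ≈ 5.0462 mm.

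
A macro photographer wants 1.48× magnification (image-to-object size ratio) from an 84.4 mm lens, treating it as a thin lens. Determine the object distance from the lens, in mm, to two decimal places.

141.43 mm

With m = dᵢ/dₒ and 1/f = 1/dₒ + 1/dᵢ, substituting dᵢ = m·dₒ gives 1/f = (1 + 1/m)/dₒ, hence dₒ = f·(1 + 1/m).
dₒ = 84.4 × (1 + 1/1.48) = 84.4 × 1.67568 ≈ 141.427 mm.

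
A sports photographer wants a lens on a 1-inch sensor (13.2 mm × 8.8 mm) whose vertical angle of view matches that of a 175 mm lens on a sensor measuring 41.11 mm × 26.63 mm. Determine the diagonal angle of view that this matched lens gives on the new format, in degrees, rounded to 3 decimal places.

15.621°

Equal vertical AOV ⇒ f₂ = f₁ · 8.8/26.63 = 175 × 0.33045 ≈ 57.8295 mm.
Sensor diagonal = √(13.2² + 8.8²) = √251.6800 ≈ 15.8644 mm.
Diagonal AOV on the new format = 2·arctan(15.8644 / (2 × 57.8295)) = 2·arctan(0.13717) ≈ 15.6205°.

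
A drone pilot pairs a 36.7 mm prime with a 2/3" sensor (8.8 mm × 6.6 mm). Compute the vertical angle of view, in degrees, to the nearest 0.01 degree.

Angle of view α = 2·arctan(h/2f) with h = 6.6 mm and f = 36.7 mm.
h/2f = 0.08992; arctan(0.08992) ≈ 5.1381°, so α ≈ 10.2762°.

10.28°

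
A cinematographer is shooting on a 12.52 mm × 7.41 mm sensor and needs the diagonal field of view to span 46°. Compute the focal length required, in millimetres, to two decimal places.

17.14 mm

Sensor diagonal = √(12.52² + 7.41²) = √211.6585 ≈ 14.5485 mm.
From α = 2·arctan(d/2f) we get f = d / (2·tan(α/2)).
With d = 14.5485 mm and α/2 = 23°, tan(α/2) ≈ 0.42447, so f ≈ 14.5485 / 0.84895 ≈ 17.1370 mm.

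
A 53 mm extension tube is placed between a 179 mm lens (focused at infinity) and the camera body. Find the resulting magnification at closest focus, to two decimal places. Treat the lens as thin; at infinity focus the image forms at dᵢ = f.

0.30×

The tube moves the image plane from f to f + e, so dᵢ = 179 + 53 = 232 mm. Focus is achieved when 1/f = 1/dₒ + 1/dᵢ, giving dₒ = 1/(1/f − 1/(f+e)).
Magnification m = dᵢ/dₒ = (f+e)·(1/f − 1/(f+e)) = e/f = 53/179 ≈ 0.2961.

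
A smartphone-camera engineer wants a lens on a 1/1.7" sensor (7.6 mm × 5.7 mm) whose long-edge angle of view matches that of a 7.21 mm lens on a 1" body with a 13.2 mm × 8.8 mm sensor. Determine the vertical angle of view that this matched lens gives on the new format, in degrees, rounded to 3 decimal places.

68.943°

Equal long-edge AOV ⇒ f₂ = f₁ · 7.6/13.2 = 7.21 × 0.57576 ≈ 4.1512 mm.
Vertical AOV on the new format = 2·arctan(5.7 / (2 × 4.1512)) = 2·arctan(0.68655) ≈ 68.9428°.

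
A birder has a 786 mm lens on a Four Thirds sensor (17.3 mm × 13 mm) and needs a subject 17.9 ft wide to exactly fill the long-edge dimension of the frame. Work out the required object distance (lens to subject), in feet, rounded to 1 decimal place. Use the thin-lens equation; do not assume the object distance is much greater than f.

W: 17.9 ft × 304.8 mm/ft = 5455.92 mm.
Magnification m = w/W = dᵢ/dₒ; combined with 1/f = 1/dₒ + 1/dᵢ this gives dₒ = f·(1 + W/w).
dₒ = 786 mm × (1 + 5455.92/17.3) = 786 × 316.3711 ≈ 248667.675 mm = 248667.675/304.8 ft = 815.839 ft.

815.8 ft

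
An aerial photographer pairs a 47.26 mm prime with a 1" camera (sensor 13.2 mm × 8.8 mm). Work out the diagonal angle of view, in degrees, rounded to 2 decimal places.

Sensor diagonal = √(13.2² + 8.8²) = √251.6800 ≈ 15.8644 mm.
Angle of view α = 2·arctan(d/2f) with d = 15.8644 mm and f = 47.26 mm.
d/2f = 0.16784; arctan(0.16784) ≈ 9.5278°, so α ≈ 19.0557°.

19.06°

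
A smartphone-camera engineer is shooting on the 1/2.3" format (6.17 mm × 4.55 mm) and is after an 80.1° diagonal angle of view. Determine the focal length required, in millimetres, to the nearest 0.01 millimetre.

4.56 mm

Sensor diagonal = √(6.17² + 4.55²) = √58.7714 ≈ 7.6663 mm.
From α = 2·arctan(d/2f) we get f = d / (2·tan(α/2)).
With d = 7.6663 mm and α/2 = 40.05°, tan(α/2) ≈ 0.84059, so f ≈ 7.6663 / 1.68118 ≈ 4.5601 mm.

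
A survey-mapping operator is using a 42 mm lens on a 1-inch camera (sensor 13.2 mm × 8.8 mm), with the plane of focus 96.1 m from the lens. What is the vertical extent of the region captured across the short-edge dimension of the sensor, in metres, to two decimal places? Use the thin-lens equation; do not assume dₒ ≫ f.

20.13 m

dₒ: 96.1 m = 96100 mm.
Similar triangles through the lens centre give W/dₒ = h/dᵢ; with 1/f = 1/dₒ + 1/dᵢ this gives W = h·(dₒ − f)/f.
W = 8.8 mm × (96100 − 42) / 42 = 8.8 × 2287.0952 ≈ 20126.438 mm = 20.1264 m.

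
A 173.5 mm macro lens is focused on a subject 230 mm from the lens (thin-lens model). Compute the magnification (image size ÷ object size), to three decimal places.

3.071×

Thin lens: 1/f = 1/dₒ + 1/dᵢ → 1/dᵢ = 1/173.5 − 1/230 = 0.0014159 mm⁻¹, so dᵢ ≈ 706.2832 mm.
Magnification m = dᵢ/dₒ = 706.2832/230 ≈ 3.07080.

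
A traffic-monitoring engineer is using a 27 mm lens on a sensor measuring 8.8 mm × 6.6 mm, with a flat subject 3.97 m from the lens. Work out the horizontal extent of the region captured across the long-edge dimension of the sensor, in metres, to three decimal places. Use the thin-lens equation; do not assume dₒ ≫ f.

dₒ: 3.97 m = 3970 mm.
Similar triangles through the lens centre give W/dₒ = w/dᵢ; with 1/f = 1/dₒ + 1/dᵢ this gives W = w·(dₒ − f)/f.
W = 8.8 mm × (3970 − 27) / 27 = 8.8 × 146.0370 ≈ 1285.126 mm = 1.28513 m.

1.285 m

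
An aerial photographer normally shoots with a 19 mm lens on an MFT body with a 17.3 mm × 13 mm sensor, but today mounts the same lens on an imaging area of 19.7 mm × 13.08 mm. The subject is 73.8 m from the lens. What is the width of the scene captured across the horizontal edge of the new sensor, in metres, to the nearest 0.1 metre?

The focal length stays 19 mm; the relevant sensor dimension is now w = 19.7 mm. Object distance dₒ = 73.8 m = 73800 mm.
Thin-lens field width W = w·(dₒ − f)/f = 19.7 × (73800 − 19)/19 ≈ 76499.247 mm = 76.4992 m.

76.5 m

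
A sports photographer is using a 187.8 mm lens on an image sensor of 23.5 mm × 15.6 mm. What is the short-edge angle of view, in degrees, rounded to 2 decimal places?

4.76°

Angle of view α = 2·arctan(h/2f) with h = 15.6 mm and f = 187.8 mm.
h/2f = 0.04153; arctan(0.04153) ≈ 2.3783°, so α ≈ 4.7567°.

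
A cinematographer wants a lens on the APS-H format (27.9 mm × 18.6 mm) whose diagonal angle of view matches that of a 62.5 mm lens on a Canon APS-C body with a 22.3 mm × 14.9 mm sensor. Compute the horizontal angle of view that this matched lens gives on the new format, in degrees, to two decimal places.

Sensor diagonal = √(22.3² + 14.9²) = √719.3000 ≈ 26.8198 mm.
Sensor diagonal = √(27.9² + 18.6²) = √1124.3700 ≈ 33.5316 mm.
Equal diagonal AOV ⇒ f₂ = f₁ · 33.5316/26.8198 = 62.5 × 1.25026 ≈ 78.1411 mm.
Horizontal AOV on the new format = 2·arctan(27.9 / (2 × 78.1411)) = 2·arctan(0.17852) ≈ 20.2440°.

20.24°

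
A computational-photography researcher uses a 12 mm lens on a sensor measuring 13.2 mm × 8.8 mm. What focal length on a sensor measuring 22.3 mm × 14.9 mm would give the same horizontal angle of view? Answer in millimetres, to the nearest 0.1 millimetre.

20.3 mm

Equal angle of view means equal width/f ratio, so f₂ = f₁ · (width₂/width₁) = 12 × 22.3/13.2.
f₂ = 12 × 1.68939 ≈ 20.273 mm.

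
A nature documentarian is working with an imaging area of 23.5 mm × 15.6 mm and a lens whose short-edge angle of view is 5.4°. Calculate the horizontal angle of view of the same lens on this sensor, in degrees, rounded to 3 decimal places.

8.127°

From the short-edge AOV: f = 15.6 / (2·tan(2.7°)) = 15.6 / 0.09432 ≈ 165.3986 mm.
Horizontal AOV = 2·arctan(23.5 / (2 × 165.3986)) = 2·arctan(0.07104) ≈ 8.1270°.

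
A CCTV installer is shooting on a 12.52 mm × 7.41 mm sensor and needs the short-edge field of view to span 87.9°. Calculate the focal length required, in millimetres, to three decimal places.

3.843 mm

From α = 2·arctan(h/2f) we get f = h / (2·tan(α/2)).
With h = 7.41 mm and α/2 = 43.95°, tan(α/2) ≈ 0.96400, so f ≈ 7.41 / 1.92801 ≈ 3.8433 mm.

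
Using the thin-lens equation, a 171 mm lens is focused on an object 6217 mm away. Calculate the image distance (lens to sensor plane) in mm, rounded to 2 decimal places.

1/dᵢ = 1/f − 1/dₒ = 1/171 − 1/6217 = 0.0056871 mm⁻¹.
dᵢ = 1/0.0056871 ≈ 175.8364 mm.

175.84 mm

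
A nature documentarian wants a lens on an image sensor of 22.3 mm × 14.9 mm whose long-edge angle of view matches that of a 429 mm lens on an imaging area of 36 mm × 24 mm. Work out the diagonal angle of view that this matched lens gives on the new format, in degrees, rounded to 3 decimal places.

Equal long-edge AOV ⇒ f₂ = f₁ · 22.3/36 = 429 × 0.61944 ≈ 265.7417 mm.
Sensor diagonal = √(22.3² + 14.9²) = √719.3000 ≈ 26.8198 mm.
Diagonal AOV on the new format = 2·arctan(26.8198 / (2 × 265.7417)) = 2·arctan(0.05046) ≈ 5.7776°.

5.778°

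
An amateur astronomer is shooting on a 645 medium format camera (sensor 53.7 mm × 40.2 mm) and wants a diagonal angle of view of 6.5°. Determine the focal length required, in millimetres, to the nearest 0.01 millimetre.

Sensor diagonal = √(53.7² + 40.2²) = √4499.7300 ≈ 67.0800 mm.
From α = 2·arctan(d/2f) we get f = d / (2·tan(α/2)).
With d = 67.0800 mm and α/2 = 3.25°, tan(α/2) ≈ 0.05678, so f ≈ 67.0800 / 0.11357 ≈ 590.6584 mm.

590.66 mm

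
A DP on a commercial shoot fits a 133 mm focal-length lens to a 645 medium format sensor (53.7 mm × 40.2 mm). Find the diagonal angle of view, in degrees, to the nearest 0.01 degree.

Sensor diagonal = √(53.7² + 40.2²) = √4499.7300 ≈ 67.0800 mm.
Angle of view α = 2·arctan(d/2f) with d = 67.0800 mm and f = 133 mm.
d/2f = 0.25218; arctan(0.25218) ≈ 14.1538°, so α ≈ 28.3075°.

28.31°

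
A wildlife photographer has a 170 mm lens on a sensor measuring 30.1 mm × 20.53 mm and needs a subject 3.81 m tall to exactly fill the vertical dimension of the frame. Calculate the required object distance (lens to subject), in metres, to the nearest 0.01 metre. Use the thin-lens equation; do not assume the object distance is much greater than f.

W: 3.81 m = 3810 mm.
Magnification m = h/W = dᵢ/dₒ; combined with 1/f = 1/dₒ + 1/dᵢ this gives dₒ = f·(1 + W/h).
dₒ = 170 mm × (1 + 3810/20.53) = 170 × 186.5821 ≈ 31718.953 mm = 31.719 m.

31.72 m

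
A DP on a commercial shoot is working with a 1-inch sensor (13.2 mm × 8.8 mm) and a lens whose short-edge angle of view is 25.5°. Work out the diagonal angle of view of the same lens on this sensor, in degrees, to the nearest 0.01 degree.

From the short-edge AOV: f = 8.8 / (2·tan(12.75°)) = 8.8 / 0.45255 ≈ 19.4452 mm.
Sensor diagonal = √(13.2² + 8.8²) = √251.6800 ≈ 15.8644 mm.
Diagonal AOV = 2·arctan(15.8644 / (2 × 19.4452)) = 2·arctan(0.40793) ≈ 44.3837°.

44.38°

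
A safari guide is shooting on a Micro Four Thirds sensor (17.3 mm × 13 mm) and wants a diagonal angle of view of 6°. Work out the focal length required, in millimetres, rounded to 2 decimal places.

206.46 mm

Sensor diagonal = √(17.3² + 13²) = √468.2900 ≈ 21.6400 mm.
From α = 2·arctan(d/2f) we get f = d / (2·tan(α/2)).
With d = 21.6400 mm and α/2 = 3°, tan(α/2) ≈ 0.05241, so f ≈ 21.6400 / 0.10482 ≈ 206.4580 mm.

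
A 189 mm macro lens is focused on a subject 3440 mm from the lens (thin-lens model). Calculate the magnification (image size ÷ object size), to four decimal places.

0.0581×

Thin lens: 1/f = 1/dₒ + 1/dᵢ → 1/dᵢ = 1/189 − 1/3440 = 0.0050003 mm⁻¹, so dᵢ ≈ 199.9877 mm.
Magnification m = dᵢ/dₒ = 199.9877/3440 ≈ 0.05814.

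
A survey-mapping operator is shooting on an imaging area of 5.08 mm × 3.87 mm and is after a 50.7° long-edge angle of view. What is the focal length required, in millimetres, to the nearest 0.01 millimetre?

5.36 mm

From α = 2·arctan(w/2f) we get f = w / (2·tan(α/2)).
With w = 5.08 mm and α/2 = 25.35°, tan(α/2) ≈ 0.47377, so f ≈ 5.08 / 0.94753 ≈ 5.3613 mm.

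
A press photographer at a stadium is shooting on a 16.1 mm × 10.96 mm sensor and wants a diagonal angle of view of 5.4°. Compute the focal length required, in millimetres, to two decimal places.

Sensor diagonal = √(16.1² + 10.96²) = √379.3316 ≈ 19.4764 mm.
From α = 2·arctan(d/2f) we get f = d / (2·tan(α/2)).
With d = 19.4764 mm and α/2 = 2.7°, tan(α/2) ≈ 0.04716, so f ≈ 19.4764 / 0.09432 ≈ 206.4984 mm.

206.50 mm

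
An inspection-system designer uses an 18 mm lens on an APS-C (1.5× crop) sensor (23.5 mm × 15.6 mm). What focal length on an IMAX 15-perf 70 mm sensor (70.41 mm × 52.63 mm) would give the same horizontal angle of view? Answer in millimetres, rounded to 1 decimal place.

Equal angle of view means equal width/f ratio, so f₂ = f₁ · (width₂/width₁) = 18 × 70.41/23.5.
f₂ = 18 × 2.99617 ≈ 53.931 mm.

53.9 mm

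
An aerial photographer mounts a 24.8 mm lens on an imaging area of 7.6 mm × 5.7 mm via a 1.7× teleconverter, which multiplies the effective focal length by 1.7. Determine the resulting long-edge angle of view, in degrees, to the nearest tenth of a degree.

Effective focal length f = 24.8 × 1.7 = 42.16 mm.
α = 2·arctan(7.6 / (2 × 42.16)) = 2·arctan(0.09013) ≈ 10.3006°.

10.3°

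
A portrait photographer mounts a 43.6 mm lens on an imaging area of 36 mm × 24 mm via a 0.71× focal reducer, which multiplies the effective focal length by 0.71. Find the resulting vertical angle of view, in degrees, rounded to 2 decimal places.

Effective focal length f = 43.6 × 0.71 = 30.956 mm.
α = 2·arctan(24 / (2 × 30.956)) = 2·arctan(0.38765) ≈ 42.3773°.

42.38°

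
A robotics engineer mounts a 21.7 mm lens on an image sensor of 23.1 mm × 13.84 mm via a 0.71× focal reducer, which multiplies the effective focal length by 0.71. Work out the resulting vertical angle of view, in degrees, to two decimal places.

48.37°

Effective focal length f = 21.7 × 0.71 = 15.407 mm.
α = 2·arctan(13.84 / (2 × 15.407)) = 2·arctan(0.44915) ≈ 48.3741°.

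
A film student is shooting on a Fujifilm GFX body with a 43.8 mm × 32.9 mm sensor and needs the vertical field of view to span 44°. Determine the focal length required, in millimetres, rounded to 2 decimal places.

From α = 2·arctan(h/2f) we get f = h / (2·tan(α/2)).
With h = 32.9 mm and α/2 = 22°, tan(α/2) ≈ 0.40403, so f ≈ 32.9 / 0.80805 ≈ 40.7152 mm.

40.72 mm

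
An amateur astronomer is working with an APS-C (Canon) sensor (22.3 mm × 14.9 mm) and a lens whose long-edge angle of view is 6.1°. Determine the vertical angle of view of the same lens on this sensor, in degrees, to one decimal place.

4.1°

From the long-edge AOV: f = 22.3 / (2·tan(3.05°)) = 22.3 / 0.10657 ≈ 209.2605 mm.
Vertical AOV = 2·arctan(14.9 / (2 × 209.2605)) = 2·arctan(0.03560) ≈ 4.0779°.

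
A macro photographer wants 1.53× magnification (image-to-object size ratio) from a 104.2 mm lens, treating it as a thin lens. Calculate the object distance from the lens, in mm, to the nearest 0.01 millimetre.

172.30 mm

With m = dᵢ/dₒ and 1/f = 1/dₒ + 1/dᵢ, substituting dᵢ = m·dₒ gives 1/f = (1 + 1/m)/dₒ, hence dₒ = f·(1 + 1/m).
dₒ = 104.2 × (1 + 1/1.53) = 104.2 × 1.65359 ≈ 172.305 mm.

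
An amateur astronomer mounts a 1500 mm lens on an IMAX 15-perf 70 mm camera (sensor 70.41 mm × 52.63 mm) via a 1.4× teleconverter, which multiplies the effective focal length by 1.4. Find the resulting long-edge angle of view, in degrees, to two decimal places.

1.92°

Effective focal length f = 1500 × 1.4 = 2100 mm.
α = 2·arctan(70.41 / (2 × 2100)) = 2·arctan(0.01676) ≈ 1.9209°.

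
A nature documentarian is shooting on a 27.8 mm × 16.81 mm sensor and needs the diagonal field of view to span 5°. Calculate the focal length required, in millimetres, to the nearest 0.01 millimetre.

Sensor diagonal = √(27.8² + 16.81²) = √1055.4161 ≈ 32.4872 mm.
From α = 2·arctan(d/2f) we get f = d / (2·tan(α/2)).
With d = 32.4872 mm and α/2 = 2.5°, tan(α/2) ≈ 0.04366, so f ≈ 32.4872 / 0.08732 ≈ 372.0392 mm.

372.04 mm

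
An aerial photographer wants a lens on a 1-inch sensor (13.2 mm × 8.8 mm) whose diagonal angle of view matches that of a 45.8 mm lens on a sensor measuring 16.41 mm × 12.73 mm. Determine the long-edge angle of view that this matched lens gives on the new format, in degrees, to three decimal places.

Sensor diagonal = √(16.41² + 12.73²) = √431.3410 ≈ 20.7688 mm.
Sensor diagonal = √(13.2² + 8.8²) = √251.6800 ≈ 15.8644 mm.
Equal diagonal AOV ⇒ f₂ = f₁ · 15.8644/20.7688 = 45.8 × 0.76386 ≈ 34.9848 mm.
Long-edge AOV on the new format = 2·arctan(13.2 / (2 × 34.9848)) = 2·arctan(0.18865) ≈ 21.3670°.

21.367°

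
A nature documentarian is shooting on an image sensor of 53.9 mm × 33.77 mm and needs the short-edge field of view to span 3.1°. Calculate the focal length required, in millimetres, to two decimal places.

624.00 mm

From α = 2·arctan(h/2f) we get f = h / (2·tan(α/2)).
With h = 33.77 mm and α/2 = 1.55°, tan(α/2) ≈ 0.02706, so f ≈ 33.77 / 0.05412 ≈ 624.0021 mm.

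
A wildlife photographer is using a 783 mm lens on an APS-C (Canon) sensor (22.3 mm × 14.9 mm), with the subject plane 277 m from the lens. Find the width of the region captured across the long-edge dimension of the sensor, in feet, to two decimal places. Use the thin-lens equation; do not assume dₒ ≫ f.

25.81 ft

dₒ: 277 m = 277000 mm.
Similar triangles through the lens centre give W/dₒ = w/dᵢ; with 1/f = 1/dₒ + 1/dᵢ this gives W = w·(dₒ − f)/f.
W = 22.3 mm × (277000 − 783) / 783 = 22.3 × 352.7676 ≈ 7866.717 mm = 7866.717/304.8 ft = 25.8094 ft.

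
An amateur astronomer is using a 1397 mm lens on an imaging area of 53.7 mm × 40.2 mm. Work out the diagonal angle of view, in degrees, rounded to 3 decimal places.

Sensor diagonal = √(53.7² + 40.2²) = √4499.7300 ≈ 67.0800 mm.
Angle of view α = 2·arctan(d/2f) with d = 67.0800 mm and f = 1397 mm.
d/2f = 0.02401; arctan(0.02401) ≈ 1.3753°, so α ≈ 2.7507°.

2.751°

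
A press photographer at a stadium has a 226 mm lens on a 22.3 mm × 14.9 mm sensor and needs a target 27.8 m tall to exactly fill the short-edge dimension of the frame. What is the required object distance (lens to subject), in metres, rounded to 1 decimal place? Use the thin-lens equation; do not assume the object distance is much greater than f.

W: 27.8 m = 27800 mm.
Magnification m = h/W = dᵢ/dₒ; combined with 1/f = 1/dₒ + 1/dᵢ this gives dₒ = f·(1 + W/h).
dₒ = 226 mm × (1 + 27800/14.9) = 226 × 1866.7718 ≈ 421890.430 mm = 421.89 m.

421.9 m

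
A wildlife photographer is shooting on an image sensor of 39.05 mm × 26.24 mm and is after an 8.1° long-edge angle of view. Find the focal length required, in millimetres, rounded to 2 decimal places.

From α = 2·arctan(w/2f) we get f = w / (2·tan(α/2)).
With w = 39.05 mm and α/2 = 4.05°, tan(α/2) ≈ 0.07080, so f ≈ 39.05 / 0.14161 ≈ 275.7620 mm.

275.76 mm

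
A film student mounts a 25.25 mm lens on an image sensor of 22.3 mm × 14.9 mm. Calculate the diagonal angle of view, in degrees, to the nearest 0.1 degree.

55.9°

Sensor diagonal = √(22.3² + 14.9²) = √719.3000 ≈ 26.8198 mm.
Angle of view α = 2·arctan(d/2f) with d = 26.8198 mm and f = 25.25 mm.
d/2f = 0.53108; arctan(0.53108) ≈ 27.9721°, so α ≈ 55.9442°.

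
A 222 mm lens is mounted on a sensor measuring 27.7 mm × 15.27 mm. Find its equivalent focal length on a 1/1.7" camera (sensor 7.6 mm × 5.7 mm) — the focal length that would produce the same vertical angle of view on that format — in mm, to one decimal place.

Equal angle of view means equal height/f ratio, so f₂ = f₁ · (height₂/height₁) = 222 × 5.7/15.27.
f₂ = 222 × 0.37328 ≈ 82.868 mm.

82.9 mm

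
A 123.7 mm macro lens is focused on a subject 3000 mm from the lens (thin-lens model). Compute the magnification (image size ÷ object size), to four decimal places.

Thin lens: 1/f = 1/dₒ + 1/dᵢ → 1/dᵢ = 1/123.7 − 1/3000 = 0.0077507 mm⁻¹, so dᵢ ≈ 129.0199 mm.
Magnification m = dᵢ/dₒ = 129.0199/3000 ≈ 0.04301.

0.0430×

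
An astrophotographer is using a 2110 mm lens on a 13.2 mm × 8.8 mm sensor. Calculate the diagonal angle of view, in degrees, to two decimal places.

0.43°

Sensor diagonal = √(13.2² + 8.8²) = √251.6800 ≈ 15.8644 mm.
Angle of view α = 2·arctan(d/2f) with d = 15.8644 mm and f = 2110 mm.
d/2f = 0.00376; arctan(0.00376) ≈ 0.2154°, so α ≈ 0.4308°.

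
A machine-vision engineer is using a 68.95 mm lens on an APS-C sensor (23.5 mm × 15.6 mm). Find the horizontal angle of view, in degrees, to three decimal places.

Angle of view α = 2·arctan(w/2f) with w = 23.5 mm and f = 68.95 mm.
w/2f = 0.17041; arctan(0.17041) ≈ 9.6711°, so α ≈ 19.3421°.

19.342°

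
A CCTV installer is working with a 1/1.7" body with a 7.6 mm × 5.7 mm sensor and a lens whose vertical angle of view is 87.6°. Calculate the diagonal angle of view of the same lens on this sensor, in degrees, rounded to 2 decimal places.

From the vertical AOV: f = 5.7 / (2·tan(43.8°)) = 5.7 / 1.91793 ≈ 2.9720 mm.
Sensor diagonal = √(7.6² + 5.7²) = √90.2500 ≈ 9.5000 mm.
Diagonal AOV = 2·arctan(9.5000 / (2 × 2.9720)) = 2·arctan(1.59828) ≈ 115.9337°.

115.93°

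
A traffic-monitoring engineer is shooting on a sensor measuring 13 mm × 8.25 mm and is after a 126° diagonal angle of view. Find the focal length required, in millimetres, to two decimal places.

3.92 mm

Sensor diagonal = √(13² + 8.25²) = √237.0625 ≈ 15.3968 mm.
From α = 2·arctan(d/2f) we get f = d / (2·tan(α/2)).
With d = 15.3968 mm and α/2 = 63°, tan(α/2) ≈ 1.96261, so f ≈ 15.3968 / 3.92522 ≈ 3.9225 mm.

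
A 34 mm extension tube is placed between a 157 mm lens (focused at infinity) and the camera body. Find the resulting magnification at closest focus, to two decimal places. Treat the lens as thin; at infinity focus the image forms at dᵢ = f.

0.22×

The tube moves the image plane from f to f + e, so dᵢ = 157 + 34 = 191 mm. Focus is achieved when 1/f = 1/dₒ + 1/dᵢ, giving dₒ = 1/(1/f − 1/(f+e)).
Magnification m = dᵢ/dₒ = (f+e)·(1/f − 1/(f+e)) = e/f = 34/157 ≈ 0.2166.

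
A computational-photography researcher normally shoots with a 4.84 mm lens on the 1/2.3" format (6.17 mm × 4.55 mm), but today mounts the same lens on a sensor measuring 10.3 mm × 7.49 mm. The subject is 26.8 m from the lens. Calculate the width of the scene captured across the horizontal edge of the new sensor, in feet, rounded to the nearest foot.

187 ft

The focal length stays 4.84 mm; the relevant sensor dimension is now w = 10.3 mm. Object distance dₒ = 26.8 m = 26800 mm.
Thin-lens field width W = w·(dₒ − f)/f = 10.3 × (26800 − 4.84)/4.84 ≈ 57022.758 mm = 57022.758/304.8 ft = 187.083 ft.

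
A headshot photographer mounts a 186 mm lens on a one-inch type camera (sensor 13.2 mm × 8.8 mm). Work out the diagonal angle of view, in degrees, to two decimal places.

Sensor diagonal = √(13.2² + 8.8²) = √251.6800 ≈ 15.8644 mm.
Angle of view α = 2·arctan(d/2f) with d = 15.8644 mm and f = 186 mm.
d/2f = 0.04265; arctan(0.04265) ≈ 2.4420°, so α ≈ 4.8839°.

4.88°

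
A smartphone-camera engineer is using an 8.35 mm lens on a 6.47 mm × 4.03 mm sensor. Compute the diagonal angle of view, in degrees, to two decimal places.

49.07°

Sensor diagonal = √(6.47² + 4.03²) = √58.1018 ≈ 7.6225 mm.
Angle of view α = 2·arctan(d/2f) with d = 7.6225 mm and f = 8.35 mm.
d/2f = 0.45643; arctan(0.45643) ≈ 24.5336°, so α ≈ 49.0672°.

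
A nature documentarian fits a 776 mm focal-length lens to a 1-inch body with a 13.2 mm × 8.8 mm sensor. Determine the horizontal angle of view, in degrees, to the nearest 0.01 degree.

Angle of view α = 2·arctan(w/2f) with w = 13.2 mm and f = 776 mm.
w/2f = 0.00851; arctan(0.00851) ≈ 0.4873°, so α ≈ 0.9746°.

0.97°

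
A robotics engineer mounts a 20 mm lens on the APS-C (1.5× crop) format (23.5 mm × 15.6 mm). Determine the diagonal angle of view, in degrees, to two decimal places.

Sensor diagonal = √(23.5² + 15.6²) = √795.6100 ≈ 28.2066 mm.
Angle of view α = 2·arctan(d/2f) with d = 28.2066 mm and f = 20 mm.
d/2f = 0.70516; arctan(0.70516) ≈ 35.1901°, so α ≈ 70.3802°.

70.38°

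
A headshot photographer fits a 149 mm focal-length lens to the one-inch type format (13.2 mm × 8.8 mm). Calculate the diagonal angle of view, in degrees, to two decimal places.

Sensor diagonal = √(13.2² + 8.8²) = √251.6800 ≈ 15.8644 mm.
Angle of view α = 2·arctan(d/2f) with d = 15.8644 mm and f = 149 mm.
d/2f = 0.05324; arctan(0.05324) ≈ 3.0473°, so α ≈ 6.0947°.

6.09°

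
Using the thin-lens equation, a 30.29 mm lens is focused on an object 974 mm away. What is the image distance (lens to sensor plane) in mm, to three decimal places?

1/dᵢ = 1/f − 1/dₒ = 1/30.29 − 1/974 = 0.0319875 mm⁻¹.
dᵢ = 1/0.0319875 ≈ 31.2622 mm.

31.262 mm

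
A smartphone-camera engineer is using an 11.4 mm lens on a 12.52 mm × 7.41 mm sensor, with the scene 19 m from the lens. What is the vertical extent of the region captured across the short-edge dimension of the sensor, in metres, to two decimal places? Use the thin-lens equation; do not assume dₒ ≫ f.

12.34 m

dₒ: 19 m = 19000 mm.
Similar triangles through the lens centre give W/dₒ = h/dᵢ; with 1/f = 1/dₒ + 1/dᵢ this gives W = h·(dₒ − f)/f.
W = 7.41 mm × (19000 − 11.4) / 11.4 = 7.41 × 1665.6667 ≈ 12342.590 mm = 12.3426 m.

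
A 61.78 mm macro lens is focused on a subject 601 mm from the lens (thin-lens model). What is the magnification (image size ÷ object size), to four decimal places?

0.1146×

Thin lens: 1/f = 1/dₒ + 1/dᵢ → 1/dᵢ = 1/61.78 − 1/601 = 0.0145226 mm⁻¹, so dᵢ ≈ 68.8583 mm.
Magnification m = dᵢ/dₒ = 68.8583/601 ≈ 0.11457.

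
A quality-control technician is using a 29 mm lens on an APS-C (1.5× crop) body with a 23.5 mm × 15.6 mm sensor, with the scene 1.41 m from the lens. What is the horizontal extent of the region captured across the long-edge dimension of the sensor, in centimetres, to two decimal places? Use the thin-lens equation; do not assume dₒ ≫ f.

dₒ: 1.41 m = 1410 mm.
Similar triangles through the lens centre give W/dₒ = w/dᵢ; with 1/f = 1/dₒ + 1/dᵢ this gives W = w·(dₒ − f)/f.
W = 23.5 mm × (1410 − 29) / 29 = 23.5 × 47.6207 ≈ 1119.086 mm = 111.909 cm.

111.91 cm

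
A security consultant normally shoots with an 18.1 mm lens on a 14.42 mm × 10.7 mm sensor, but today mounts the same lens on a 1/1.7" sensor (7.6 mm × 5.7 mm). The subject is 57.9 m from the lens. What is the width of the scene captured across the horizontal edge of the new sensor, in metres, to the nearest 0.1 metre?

The focal length stays 18.1 mm; the relevant sensor dimension is now w = 7.6 mm. Object distance dₒ = 57.9 m = 57900 mm.
Thin-lens field width W = w·(dₒ − f)/f = 7.6 × (57900 − 18.1)/18.1 ≈ 24304.002 mm = 24.304 m.

24.3 m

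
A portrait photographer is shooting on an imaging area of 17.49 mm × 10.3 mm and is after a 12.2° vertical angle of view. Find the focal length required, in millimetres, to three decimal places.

From α = 2·arctan(h/2f) we get f = h / (2·tan(α/2)).
With h = 10.3 mm and α/2 = 6.1°, tan(α/2) ≈ 0.10687, so f ≈ 10.3 / 0.21374 ≈ 48.1898 mm.

48.190 mm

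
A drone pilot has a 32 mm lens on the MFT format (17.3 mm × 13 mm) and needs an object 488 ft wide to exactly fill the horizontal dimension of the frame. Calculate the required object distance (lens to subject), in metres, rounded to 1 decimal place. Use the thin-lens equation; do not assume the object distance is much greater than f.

W: 488 ft × 304.8 mm/ft = 148742.40 mm.
Magnification m = w/W = dᵢ/dₒ; combined with 1/f = 1/dₒ + 1/dᵢ this gives dₒ = f·(1 + W/w).
dₒ = 32 mm × (1 + 148742/17.3) = 32 × 8598.8263 ≈ 275162.442 mm = 275.162 m.

275.2 m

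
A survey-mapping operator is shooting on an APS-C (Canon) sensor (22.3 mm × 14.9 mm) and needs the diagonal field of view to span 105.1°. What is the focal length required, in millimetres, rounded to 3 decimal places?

10.271 mm

Sensor diagonal = √(22.3² + 14.9²) = √719.3000 ≈ 26.8198 mm.
From α = 2·arctan(d/2f) we get f = d / (2·tan(α/2)).
With d = 26.8198 mm and α/2 = 52.55°, tan(α/2) ≈ 1.30558, so f ≈ 26.8198 / 2.61117 ≈ 10.2712 mm.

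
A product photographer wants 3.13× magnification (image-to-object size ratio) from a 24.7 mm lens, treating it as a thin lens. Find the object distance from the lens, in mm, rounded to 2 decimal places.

With m = dᵢ/dₒ and 1/f = 1/dₒ + 1/dᵢ, substituting dᵢ = m·dₒ gives 1/f = (1 + 1/m)/dₒ, hence dₒ = f·(1 + 1/m).
dₒ = 24.7 × (1 + 1/3.13) = 24.7 × 1.31949 ≈ 32.591 mm.

32.59 mm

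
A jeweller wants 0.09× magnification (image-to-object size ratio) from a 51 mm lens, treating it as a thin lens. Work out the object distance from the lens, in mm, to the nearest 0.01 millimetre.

With m = dᵢ/dₒ and 1/f = 1/dₒ + 1/dᵢ, substituting dᵢ = m·dₒ gives 1/f = (1 + 1/m)/dₒ, hence dₒ = f·(1 + 1/m).
dₒ = 51 × (1 + 1/0.09) = 51 × 12.11111 ≈ 617.667 mm.

617.67 mm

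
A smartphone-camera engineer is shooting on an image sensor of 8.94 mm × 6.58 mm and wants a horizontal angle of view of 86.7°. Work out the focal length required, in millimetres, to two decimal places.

From α = 2·arctan(w/2f) we get f = w / (2·tan(α/2)).
With w = 8.94 mm and α/2 = 43.35°, tan(α/2) ≈ 0.94400, so f ≈ 8.94 / 1.88800 ≈ 4.7352 mm.

4.74 mm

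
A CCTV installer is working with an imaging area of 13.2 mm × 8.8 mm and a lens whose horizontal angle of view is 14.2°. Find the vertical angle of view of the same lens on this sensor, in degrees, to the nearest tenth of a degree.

9.5°

From the horizontal AOV: f = 13.2 / (2·tan(7.1°)) = 13.2 / 0.24911 ≈ 52.9880 mm.
Vertical AOV = 2·arctan(8.8 / (2 × 52.9880)) = 2·arctan(0.08304) ≈ 9.4936°.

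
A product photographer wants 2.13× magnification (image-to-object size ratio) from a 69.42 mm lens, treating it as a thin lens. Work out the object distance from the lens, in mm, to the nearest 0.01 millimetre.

With m = dᵢ/dₒ and 1/f = 1/dₒ + 1/dᵢ, substituting dᵢ = m·dₒ gives 1/f = (1 + 1/m)/dₒ, hence dₒ = f·(1 + 1/m).
dₒ = 69.42 × (1 + 1/2.13) = 69.42 × 1.46948 ≈ 102.012 mm.

102.01 mm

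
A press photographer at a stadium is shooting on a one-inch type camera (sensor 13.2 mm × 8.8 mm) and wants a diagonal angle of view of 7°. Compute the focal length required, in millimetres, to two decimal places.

129.69 mm

Sensor diagonal = √(13.2² + 8.8²) = √251.6800 ≈ 15.8644 mm.
From α = 2·arctan(d/2f) we get f = d / (2·tan(α/2)).
With d = 15.8644 mm and α/2 = 3.5°, tan(α/2) ≈ 0.06116, so f ≈ 15.8644 / 0.12233 ≈ 129.6905 mm.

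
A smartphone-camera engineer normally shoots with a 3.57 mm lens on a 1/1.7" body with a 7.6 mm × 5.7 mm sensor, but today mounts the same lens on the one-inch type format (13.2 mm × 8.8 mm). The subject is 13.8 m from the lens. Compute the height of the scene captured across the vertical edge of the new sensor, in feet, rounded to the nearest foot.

The focal length stays 3.57 mm; the relevant sensor dimension is now h = 8.8 mm. Object distance dₒ = 13.8 m = 13800 mm.
Thin-lens field height W = h·(dₒ − f)/f = 8.8 × (13800 − 3.57)/3.57 ≈ 34008.007 mm = 34008.007/304.8 ft = 111.575 ft.

112 ft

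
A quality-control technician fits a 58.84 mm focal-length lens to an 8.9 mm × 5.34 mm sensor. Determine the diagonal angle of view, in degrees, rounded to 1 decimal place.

Sensor diagonal = √(8.9² + 5.34²) = √107.7256 ≈ 10.3791 mm.
Angle of view α = 2·arctan(d/2f) with d = 10.3791 mm and f = 58.84 mm.
d/2f = 0.08820; arctan(0.08820) ≈ 5.0403°, so α ≈ 10.0806°.

10.1°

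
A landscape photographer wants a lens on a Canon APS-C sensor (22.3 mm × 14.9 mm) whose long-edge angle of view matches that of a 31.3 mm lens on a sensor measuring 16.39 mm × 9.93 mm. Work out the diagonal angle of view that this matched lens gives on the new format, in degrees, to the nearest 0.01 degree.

Equal long-edge AOV ⇒ f₂ = f₁ · 22.3/16.39 = 31.3 × 1.36059 ≈ 42.5863 mm.
Sensor diagonal = √(22.3² + 14.9²) = √719.3000 ≈ 26.8198 mm.
Diagonal AOV on the new format = 2·arctan(26.8198 / (2 × 42.5863)) = 2·arctan(0.31489) ≈ 34.9571°.

34.96°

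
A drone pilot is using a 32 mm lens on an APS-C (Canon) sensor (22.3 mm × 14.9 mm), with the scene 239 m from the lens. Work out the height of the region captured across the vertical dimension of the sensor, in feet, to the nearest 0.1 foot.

365.1 ft

dₒ: 239 m = 239000 mm.
Similar triangles through the lens centre give W/dₒ = h/dᵢ; with 1/f = 1/dₒ + 1/dᵢ this gives W = h·(dₒ − f)/f.
W = 14.9 mm × (239000 − 32) / 32 = 14.9 × 7467.7500 ≈ 111269.475 mm = 111269.475/304.8 ft = 365.057 ft.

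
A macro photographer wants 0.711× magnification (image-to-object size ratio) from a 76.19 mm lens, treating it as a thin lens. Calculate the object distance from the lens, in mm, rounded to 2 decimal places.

With m = dᵢ/dₒ and 1/f = 1/dₒ + 1/dᵢ, substituting dᵢ = m·dₒ gives 1/f = (1 + 1/m)/dₒ, hence dₒ = f·(1 + 1/m).
dₒ = 76.19 × (1 + 1/0.711) = 76.19 × 2.40647 ≈ 183.349 mm.

183.35 mm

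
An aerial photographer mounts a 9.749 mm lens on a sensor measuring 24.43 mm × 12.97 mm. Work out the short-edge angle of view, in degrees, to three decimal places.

Angle of view α = 2·arctan(h/2f) with h = 12.97 mm and f = 9.749 mm.
h/2f = 0.66520; arctan(0.66520) ≈ 33.6317°, so α ≈ 67.2634°.

67.263°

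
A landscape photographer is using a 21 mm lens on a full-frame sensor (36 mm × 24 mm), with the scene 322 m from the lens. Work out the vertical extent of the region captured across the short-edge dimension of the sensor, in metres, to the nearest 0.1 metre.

368.0 m

dₒ: 322 m = 322000 mm.
Similar triangles through the lens centre give W/dₒ = h/dᵢ; with 1/f = 1/dₒ + 1/dᵢ this gives W = h·(dₒ − f)/f.
W = 24 mm × (322000 − 21) / 21 = 24 × 15332.3333 ≈ 367976.000 mm = 367.976 m.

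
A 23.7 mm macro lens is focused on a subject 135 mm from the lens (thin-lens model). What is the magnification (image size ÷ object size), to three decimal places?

Thin lens: 1/f = 1/dₒ + 1/dᵢ → 1/dᵢ = 1/23.7 − 1/135 = 0.0347867 mm⁻¹, so dᵢ ≈ 28.7466 mm.
Magnification m = dᵢ/dₒ = 28.7466/135 ≈ 0.21294.

0.213×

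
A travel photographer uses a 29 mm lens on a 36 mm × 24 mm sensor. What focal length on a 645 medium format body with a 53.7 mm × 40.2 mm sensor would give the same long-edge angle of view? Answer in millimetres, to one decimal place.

43.3 mm

Equal angle of view means equal width/f ratio, so f₂ = f₁ · (width₂/width₁) = 29 × 53.7/36.
f₂ = 29 × 1.49167 ≈ 43.258 mm.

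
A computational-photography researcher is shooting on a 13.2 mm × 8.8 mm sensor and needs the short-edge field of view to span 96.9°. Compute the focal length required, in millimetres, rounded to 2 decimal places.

3.90 mm

From α = 2·arctan(h/2f) we get f = h / (2·tan(α/2)).
With h = 8.8 mm and α/2 = 48.45°, tan(α/2) ≈ 1.12831, so f ≈ 8.8 / 2.25662 ≈ 3.8996 mm.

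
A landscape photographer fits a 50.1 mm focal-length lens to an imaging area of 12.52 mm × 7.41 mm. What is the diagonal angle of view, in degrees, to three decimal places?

Sensor diagonal = √(12.52² + 7.41²) = √211.6585 ≈ 14.5485 mm.
Angle of view α = 2·arctan(d/2f) with d = 14.5485 mm and f = 50.1 mm.
d/2f = 0.14519; arctan(0.14519) ≈ 8.2613°, so α ≈ 16.5226°.

16.523°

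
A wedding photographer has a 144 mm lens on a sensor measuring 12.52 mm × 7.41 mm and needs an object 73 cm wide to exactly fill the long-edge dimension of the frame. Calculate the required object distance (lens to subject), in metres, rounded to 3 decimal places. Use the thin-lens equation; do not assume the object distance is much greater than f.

8.540 m

W: 73 cm = 730 mm.
Magnification m = w/W = dᵢ/dₒ; combined with 1/f = 1/dₒ + 1/dᵢ this gives dₒ = f·(1 + W/w).
dₒ = 144 mm × (1 + 730/12.52) = 144 × 59.3067 ≈ 8540.166 mm = 8.54017 m.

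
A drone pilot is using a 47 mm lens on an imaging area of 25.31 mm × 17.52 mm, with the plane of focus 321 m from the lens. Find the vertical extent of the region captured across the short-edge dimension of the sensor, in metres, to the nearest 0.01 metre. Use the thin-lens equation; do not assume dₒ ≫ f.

119.64 m

dₒ: 321 m = 321000 mm.
Similar triangles through the lens centre give W/dₒ = h/dᵢ; with 1/f = 1/dₒ + 1/dᵢ this gives W = h·(dₒ − f)/f.
W = 17.52 mm × (321000 − 47) / 47 = 17.52 × 6828.7872 ≈ 119640.352 mm = 119.64 m.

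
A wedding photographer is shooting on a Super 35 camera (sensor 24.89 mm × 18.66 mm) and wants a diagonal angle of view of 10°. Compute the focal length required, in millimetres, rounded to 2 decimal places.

Sensor diagonal = √(24.89² + 18.66²) = √967.7077 ≈ 31.1080 mm.
From α = 2·arctan(d/2f) we get f = d / (2·tan(α/2)).
With d = 31.1080 mm and α/2 = 5°, tan(α/2) ≈ 0.08749, so f ≈ 31.1080 / 0.17498 ≈ 177.7830 mm.

177.78 mm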